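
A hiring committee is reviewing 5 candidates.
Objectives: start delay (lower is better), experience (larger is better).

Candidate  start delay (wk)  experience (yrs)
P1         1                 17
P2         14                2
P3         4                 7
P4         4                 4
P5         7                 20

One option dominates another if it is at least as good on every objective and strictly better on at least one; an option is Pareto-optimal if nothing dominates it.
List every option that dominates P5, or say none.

none

P1: worse on experience (17 vs 20).
P2: worse on start delay (14 vs 7).
P3: worse on experience (7 vs 20).
P4: worse on experience (4 vs 20).
No option dominates P5.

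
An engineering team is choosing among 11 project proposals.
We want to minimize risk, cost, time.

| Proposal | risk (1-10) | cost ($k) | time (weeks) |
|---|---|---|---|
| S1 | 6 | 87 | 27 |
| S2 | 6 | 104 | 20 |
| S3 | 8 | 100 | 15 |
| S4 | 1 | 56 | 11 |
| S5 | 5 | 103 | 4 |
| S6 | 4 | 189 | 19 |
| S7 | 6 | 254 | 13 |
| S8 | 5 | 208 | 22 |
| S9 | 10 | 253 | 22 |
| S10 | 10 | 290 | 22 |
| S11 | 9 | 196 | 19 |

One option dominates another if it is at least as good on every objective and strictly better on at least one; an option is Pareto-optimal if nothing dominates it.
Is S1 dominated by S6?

S6 vs S1: S6 is worse on cost (189 vs 87), so it does not dominate S1.

No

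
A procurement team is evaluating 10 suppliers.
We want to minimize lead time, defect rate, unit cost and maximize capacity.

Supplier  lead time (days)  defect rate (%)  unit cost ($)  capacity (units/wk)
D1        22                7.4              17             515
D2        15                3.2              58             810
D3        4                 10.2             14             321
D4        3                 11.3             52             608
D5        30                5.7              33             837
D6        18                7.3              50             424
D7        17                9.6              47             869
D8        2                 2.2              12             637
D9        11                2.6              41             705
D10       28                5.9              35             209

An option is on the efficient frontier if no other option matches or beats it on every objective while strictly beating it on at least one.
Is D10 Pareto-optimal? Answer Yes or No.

D8 vs D10: lead time 2≤28, defect rate 2.2≤5.9, unit cost 12≤35, capacity 637≥209 — D8 is at least as good on every objective and strictly better on at least one, so D8 dominates D10.

No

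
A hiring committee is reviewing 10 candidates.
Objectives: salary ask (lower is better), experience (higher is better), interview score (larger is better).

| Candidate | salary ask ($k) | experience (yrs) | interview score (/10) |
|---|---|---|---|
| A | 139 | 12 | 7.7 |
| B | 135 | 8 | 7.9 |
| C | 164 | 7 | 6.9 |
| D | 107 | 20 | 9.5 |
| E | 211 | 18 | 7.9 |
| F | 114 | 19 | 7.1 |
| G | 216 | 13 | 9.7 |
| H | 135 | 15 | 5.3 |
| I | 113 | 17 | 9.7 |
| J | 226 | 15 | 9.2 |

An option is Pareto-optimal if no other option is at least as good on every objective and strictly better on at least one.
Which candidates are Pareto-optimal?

A: dominated by D (salary ask 107≤139, experience 20≥12, interview score 9.5≥7.7).
B: dominated by D (salary ask 107≤135, experience 20≥8, interview score 9.5≥7.9).
C: dominated by A (salary ask 139≤164, experience 12≥7, interview score 7.7≥6.9).
D: not dominated (best salary ask).
E: dominated by D (salary ask 107≤211, experience 20≥18, interview score 9.5≥7.9).
F: dominated by D (salary ask 107≤114, experience 20≥19, interview score 9.5≥7.1).
G: dominated by I (salary ask 113≤216, experience 17≥13, interview score 9.7≥9.7).
H: dominated by D (salary ask 107≤135, experience 20≥15, interview score 9.5≥5.3).
I: not dominated.
J: dominated by D (salary ask 107≤226, experience 20≥15, interview score 9.5≥9.2).

D, I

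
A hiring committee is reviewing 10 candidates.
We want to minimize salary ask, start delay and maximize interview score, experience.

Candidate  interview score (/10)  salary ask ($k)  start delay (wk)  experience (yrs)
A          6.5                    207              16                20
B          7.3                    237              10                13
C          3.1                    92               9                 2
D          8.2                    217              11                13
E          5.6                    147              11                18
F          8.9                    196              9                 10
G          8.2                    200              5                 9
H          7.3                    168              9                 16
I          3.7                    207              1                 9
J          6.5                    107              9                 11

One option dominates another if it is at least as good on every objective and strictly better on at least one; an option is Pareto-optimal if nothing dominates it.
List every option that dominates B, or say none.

H: interview score 7.3≥7.3, salary ask 168≤237, start delay 9≤10, experience 16≥13 — dominates B.
Others (A, C, D, E, F, G, I, J) are each worse than B on at least one objective.

H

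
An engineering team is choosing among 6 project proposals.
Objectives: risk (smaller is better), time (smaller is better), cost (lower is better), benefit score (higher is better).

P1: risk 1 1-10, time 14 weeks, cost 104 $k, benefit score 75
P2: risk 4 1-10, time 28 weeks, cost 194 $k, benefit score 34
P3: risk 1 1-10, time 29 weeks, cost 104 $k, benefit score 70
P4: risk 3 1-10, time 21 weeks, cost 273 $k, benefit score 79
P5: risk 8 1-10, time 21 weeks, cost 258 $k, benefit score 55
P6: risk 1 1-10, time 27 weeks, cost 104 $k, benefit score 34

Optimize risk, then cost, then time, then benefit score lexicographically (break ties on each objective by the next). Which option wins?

First minimize risk: best is 1, kept {P1, P3, P6}.
Then minimize cost: best is 104, kept {P1, P3, P6}.
Then minimize time: best is 14, kept {P1}.

P1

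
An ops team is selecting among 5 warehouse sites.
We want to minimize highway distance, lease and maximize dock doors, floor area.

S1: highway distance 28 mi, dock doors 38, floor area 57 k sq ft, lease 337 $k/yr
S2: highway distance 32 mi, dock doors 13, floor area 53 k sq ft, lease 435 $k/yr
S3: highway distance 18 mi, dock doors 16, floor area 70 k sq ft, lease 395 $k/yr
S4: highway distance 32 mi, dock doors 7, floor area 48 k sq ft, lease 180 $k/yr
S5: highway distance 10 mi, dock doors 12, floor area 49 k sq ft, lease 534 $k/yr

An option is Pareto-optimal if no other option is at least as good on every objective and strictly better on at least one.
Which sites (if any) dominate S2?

S1, S3

S1: highway distance 28≤32, dock doors 38≥13, floor area 57≥53, lease 337≤435 — dominates S2.
S3: highway distance 18≤32, dock doors 16≥13, floor area 70≥53, lease 395≤435 — dominates S2.
Others (S4, S5) are each worse than S2 on at least one objective.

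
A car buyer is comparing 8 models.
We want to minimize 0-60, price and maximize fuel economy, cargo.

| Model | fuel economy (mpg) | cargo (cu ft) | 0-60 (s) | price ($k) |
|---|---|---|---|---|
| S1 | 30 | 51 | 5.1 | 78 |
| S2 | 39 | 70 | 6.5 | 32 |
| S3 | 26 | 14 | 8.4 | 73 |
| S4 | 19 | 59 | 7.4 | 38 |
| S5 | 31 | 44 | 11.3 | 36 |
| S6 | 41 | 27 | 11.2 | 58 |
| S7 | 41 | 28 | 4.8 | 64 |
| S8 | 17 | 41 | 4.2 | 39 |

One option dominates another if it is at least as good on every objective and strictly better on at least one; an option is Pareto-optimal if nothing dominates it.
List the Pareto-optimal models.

S1, S2, S6, S7, S8

S1: not dominated.
S2: not dominated (best cargo).
S3: dominated by S2 (fuel economy 39≥26, cargo 70≥14, 0-60 6.5≤8.4, price 32≤73).
S4: dominated by S2 (fuel economy 39≥19, cargo 70≥59, 0-60 6.5≤7.4, price 32≤38).
S5: dominated by S2 (fuel economy 39≥31, cargo 70≥44, 0-60 6.5≤11.3, price 32≤36).
S6: not dominated.
S7: not dominated.
S8: not dominated (best 0-60).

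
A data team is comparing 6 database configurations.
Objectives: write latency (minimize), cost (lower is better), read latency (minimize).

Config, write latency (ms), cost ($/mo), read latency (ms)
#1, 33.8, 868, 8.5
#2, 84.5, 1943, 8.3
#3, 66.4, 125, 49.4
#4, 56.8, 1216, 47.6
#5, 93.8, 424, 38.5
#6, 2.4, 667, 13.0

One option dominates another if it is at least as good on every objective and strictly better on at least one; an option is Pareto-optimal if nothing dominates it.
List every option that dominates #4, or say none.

#1: write latency 33.8≤56.8, cost 868≤1216, read latency 8.5≤47.6 — dominates #4.
#6: write latency 2.4≤56.8, cost 667≤1216, read latency 13.0≤47.6 — dominates #4.
Others (#2, #3, #5) are each worse than #4 on at least one objective.

#1, #6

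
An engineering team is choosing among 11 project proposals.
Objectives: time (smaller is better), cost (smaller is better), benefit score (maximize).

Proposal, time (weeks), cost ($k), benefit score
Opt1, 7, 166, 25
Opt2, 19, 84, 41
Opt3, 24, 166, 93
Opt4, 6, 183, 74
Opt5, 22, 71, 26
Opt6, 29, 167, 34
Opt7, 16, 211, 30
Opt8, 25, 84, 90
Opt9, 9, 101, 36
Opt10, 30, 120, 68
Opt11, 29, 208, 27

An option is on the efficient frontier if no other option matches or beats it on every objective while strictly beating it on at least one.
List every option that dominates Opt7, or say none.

Opt4, Opt9

Opt4: time 6≤16, cost 183≤211, benefit score 74≥30 — dominates Opt7.
Opt9: time 9≤16, cost 101≤211, benefit score 36≥30 — dominates Opt7.
Others (Opt1, Opt2, Opt3, Opt5, Opt6, Opt8, Opt10, Opt11) are each worse than Opt7 on at least one objective.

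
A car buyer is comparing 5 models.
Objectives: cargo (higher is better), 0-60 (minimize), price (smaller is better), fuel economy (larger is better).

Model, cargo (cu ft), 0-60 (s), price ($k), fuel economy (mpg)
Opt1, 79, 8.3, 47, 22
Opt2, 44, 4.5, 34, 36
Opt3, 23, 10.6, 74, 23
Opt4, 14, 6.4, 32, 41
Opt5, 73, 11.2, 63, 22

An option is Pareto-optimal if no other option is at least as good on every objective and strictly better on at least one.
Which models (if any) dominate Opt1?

none

Opt2: worse on cargo (44 vs 79).
Opt3: worse on cargo (23 vs 79).
Opt4: worse on cargo (14 vs 79).
Opt5: worse on cargo (73 vs 79).
No option dominates Opt1.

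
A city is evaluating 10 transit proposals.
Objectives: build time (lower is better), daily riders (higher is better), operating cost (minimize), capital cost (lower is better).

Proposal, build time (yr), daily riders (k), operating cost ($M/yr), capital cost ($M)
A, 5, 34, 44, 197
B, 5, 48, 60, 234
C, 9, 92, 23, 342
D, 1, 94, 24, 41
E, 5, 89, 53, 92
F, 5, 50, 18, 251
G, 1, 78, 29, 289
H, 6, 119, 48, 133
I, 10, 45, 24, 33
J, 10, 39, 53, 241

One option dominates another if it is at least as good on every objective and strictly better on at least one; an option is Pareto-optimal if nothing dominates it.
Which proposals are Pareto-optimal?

C, D, F, H, I

A: dominated by D (build time 1≤5, daily riders 94≥34, operating cost 24≤44, capital cost 41≤197).
B: dominated by D (build time 1≤5, daily riders 94≥48, operating cost 24≤60, capital cost 41≤234).
C: not dominated.
D: not dominated.
E: dominated by D (build time 1≤5, daily riders 94≥89, operating cost 24≤53, capital cost 41≤92).
F: not dominated (best operating cost).
G: dominated by D (build time 1≤1, daily riders 94≥78, operating cost 24≤29, capital cost 41≤289).
H: not dominated (best daily riders).
I: not dominated (best capital cost).
J: dominated by D (build time 1≤10, daily riders 94≥39, operating cost 24≤53, capital cost 41≤241).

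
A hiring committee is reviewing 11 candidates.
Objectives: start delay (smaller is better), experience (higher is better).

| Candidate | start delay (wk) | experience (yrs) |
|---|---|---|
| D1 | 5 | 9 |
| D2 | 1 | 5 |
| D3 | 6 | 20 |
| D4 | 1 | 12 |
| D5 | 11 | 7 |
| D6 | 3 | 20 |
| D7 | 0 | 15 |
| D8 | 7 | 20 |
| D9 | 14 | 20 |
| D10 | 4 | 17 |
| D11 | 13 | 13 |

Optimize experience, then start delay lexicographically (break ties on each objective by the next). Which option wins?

D6

First maximize experience: best is 20, kept {D3, D6, D8, D9}.
Then minimize start delay: best is 3, kept {D6}.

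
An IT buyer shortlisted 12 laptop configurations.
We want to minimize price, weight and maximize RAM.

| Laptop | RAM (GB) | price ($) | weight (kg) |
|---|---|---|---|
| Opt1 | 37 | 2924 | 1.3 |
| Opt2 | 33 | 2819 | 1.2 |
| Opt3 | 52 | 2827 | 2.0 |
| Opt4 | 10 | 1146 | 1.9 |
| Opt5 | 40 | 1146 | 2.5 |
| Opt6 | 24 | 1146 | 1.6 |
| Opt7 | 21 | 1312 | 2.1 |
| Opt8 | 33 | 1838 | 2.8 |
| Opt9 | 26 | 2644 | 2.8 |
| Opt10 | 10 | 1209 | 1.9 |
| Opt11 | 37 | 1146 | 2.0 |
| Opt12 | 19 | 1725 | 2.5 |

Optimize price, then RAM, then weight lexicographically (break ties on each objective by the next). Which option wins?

First minimize price: best is 1146, kept {Opt4, Opt5, Opt6, Opt11}.
Then maximize RAM: best is 40, kept {Opt5}.

Opt5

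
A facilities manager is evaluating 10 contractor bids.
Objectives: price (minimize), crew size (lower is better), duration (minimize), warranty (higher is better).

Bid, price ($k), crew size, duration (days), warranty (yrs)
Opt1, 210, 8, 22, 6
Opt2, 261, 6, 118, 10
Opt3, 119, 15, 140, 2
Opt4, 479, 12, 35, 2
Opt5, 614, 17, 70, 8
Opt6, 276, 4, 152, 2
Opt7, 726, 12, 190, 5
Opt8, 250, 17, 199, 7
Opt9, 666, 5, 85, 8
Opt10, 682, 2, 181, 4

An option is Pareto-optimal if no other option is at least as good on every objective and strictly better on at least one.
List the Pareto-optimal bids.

Opt1, Opt2, Opt3, Opt5, Opt6, Opt8, Opt9, Opt10

Opt1: not dominated (best duration).
Opt2: not dominated (best warranty).
Opt3: not dominated (best price).
Opt4: dominated by Opt1 (price 210≤479, crew size 8≤12, duration 22≤35, warranty 6≥2).
Opt5: not dominated.
Opt6: not dominated.
Opt7: dominated by Opt1 (price 210≤726, crew size 8≤12, duration 22≤190, warranty 6≥5).
Opt8: not dominated.
Opt9: not dominated.
Opt10: not dominated (best crew size).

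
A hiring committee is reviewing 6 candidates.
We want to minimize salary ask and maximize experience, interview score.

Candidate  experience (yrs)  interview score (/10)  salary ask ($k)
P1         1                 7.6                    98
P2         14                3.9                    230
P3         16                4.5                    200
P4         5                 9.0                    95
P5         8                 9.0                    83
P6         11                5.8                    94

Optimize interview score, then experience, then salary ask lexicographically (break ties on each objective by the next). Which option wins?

P5

First maximize interview score: best is 9.0, kept {P4, P5}.
Then maximize experience: best is 8, kept {P5}.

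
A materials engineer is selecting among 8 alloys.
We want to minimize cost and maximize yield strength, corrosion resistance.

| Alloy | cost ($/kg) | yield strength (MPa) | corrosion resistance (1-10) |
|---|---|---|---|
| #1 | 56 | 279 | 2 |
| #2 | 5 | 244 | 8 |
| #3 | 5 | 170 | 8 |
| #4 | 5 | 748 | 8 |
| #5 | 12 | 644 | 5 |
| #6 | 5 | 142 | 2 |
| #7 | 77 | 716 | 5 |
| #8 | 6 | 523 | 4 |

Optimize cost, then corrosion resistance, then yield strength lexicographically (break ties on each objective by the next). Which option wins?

First minimize cost: best is 5, kept {#2, #3, #4, #6}.
Then maximize corrosion resistance: best is 8, kept {#2, #3, #4}.
Then maximize yield strength: best is 748, kept {#4}.

#4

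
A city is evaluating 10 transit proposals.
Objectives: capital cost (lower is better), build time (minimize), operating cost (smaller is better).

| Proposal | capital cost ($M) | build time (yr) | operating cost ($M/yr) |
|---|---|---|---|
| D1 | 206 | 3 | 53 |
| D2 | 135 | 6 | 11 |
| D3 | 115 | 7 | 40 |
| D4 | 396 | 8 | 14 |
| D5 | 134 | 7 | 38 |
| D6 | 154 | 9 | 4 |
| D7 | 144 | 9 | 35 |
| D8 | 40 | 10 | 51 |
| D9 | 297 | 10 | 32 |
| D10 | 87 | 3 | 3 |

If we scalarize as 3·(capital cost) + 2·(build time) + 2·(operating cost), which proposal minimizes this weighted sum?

D8

D1: 3·206 + 2·3 + 2·53 = 730
D2: 3·135 + 2·6 + 2·11 = 439
D3: 3·115 + 2·7 + 2·40 = 439
D4: 3·396 + 2·8 + 2·14 = 1232
D5: 3·134 + 2·7 + 2·38 = 492
D6: 3·154 + 2·9 + 2·4 = 488
D7: 3·144 + 2·9 + 2·35 = 520
D8: 3·40 + 2·10 + 2·51 = 242
D9: 3·297 + 2·10 + 2·32 = 975
D10: 3·87 + 2·3 + 2·3 = 273
Lowest: D8 at 242.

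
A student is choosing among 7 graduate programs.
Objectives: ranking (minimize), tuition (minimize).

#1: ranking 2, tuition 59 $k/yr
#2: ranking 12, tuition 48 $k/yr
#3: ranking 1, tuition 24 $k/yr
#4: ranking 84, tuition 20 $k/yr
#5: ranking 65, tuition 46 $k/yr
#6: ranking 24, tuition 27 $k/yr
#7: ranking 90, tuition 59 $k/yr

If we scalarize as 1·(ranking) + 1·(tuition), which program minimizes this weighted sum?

#3

#1: 1·2 + 1·59 = 61
#2: 1·12 + 1·48 = 60
#3: 1·1 + 1·24 = 25
#4: 1·84 + 1·20 = 104
#5: 1·65 + 1·46 = 111
#6: 1·24 + 1·27 = 51
#7: 1·90 + 1·59 = 149
Lowest: #3 at 25.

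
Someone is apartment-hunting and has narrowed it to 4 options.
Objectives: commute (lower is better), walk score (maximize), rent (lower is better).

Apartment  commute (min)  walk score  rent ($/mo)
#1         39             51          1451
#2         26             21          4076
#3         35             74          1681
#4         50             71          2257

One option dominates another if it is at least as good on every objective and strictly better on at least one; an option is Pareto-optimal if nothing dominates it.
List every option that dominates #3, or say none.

#1: worse on commute (39 vs 35).
#2: worse on walk score (21 vs 74).
#4: worse on commute (50 vs 35).
No option dominates #3.

none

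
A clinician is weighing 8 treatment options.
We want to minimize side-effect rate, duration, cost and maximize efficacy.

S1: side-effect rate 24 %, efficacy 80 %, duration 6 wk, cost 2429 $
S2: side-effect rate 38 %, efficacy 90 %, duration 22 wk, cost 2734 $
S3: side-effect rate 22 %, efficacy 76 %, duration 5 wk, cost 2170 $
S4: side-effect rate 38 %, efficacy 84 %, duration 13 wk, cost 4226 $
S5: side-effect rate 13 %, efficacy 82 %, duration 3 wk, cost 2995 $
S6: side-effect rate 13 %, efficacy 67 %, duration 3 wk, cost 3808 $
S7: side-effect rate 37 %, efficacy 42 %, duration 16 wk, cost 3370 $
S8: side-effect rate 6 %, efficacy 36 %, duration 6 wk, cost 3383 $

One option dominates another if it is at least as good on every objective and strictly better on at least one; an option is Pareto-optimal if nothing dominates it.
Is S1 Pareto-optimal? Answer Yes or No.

Yes

S2: worse on side-effect rate (38 vs 24).
S3: worse on efficacy (76 vs 80).
S4: worse on side-effect rate (38 vs 24).
S5: worse on cost (2995 vs 2429).
S6: worse on efficacy (67 vs 80).
S7: worse on side-effect rate (37 vs 24).
S8: worse on efficacy (36 vs 80).
No option is at least as good as S1 on every objective and strictly better on one.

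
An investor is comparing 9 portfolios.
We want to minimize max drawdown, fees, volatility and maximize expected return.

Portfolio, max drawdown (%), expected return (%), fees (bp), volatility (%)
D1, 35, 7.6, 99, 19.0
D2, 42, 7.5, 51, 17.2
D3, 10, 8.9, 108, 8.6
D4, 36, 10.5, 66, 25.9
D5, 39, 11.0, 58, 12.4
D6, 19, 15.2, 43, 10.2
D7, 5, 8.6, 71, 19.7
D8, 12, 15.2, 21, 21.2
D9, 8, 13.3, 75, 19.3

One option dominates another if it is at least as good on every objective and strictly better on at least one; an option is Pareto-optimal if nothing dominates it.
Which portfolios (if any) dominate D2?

D6: max drawdown 19≤42, expected return 15.2≥7.5, fees 43≤51, volatility 10.2≤17.2 — dominates D2.
Others (D1, D3, D4, D5, D7, D8, D9) are each worse than D2 on at least one objective.

D6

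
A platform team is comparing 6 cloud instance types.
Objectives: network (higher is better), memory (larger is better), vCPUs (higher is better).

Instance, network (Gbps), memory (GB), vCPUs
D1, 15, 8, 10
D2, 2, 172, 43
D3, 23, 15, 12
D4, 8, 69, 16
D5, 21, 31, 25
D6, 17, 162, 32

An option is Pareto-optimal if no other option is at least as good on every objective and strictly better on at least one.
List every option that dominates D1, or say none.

D3: network 23≥15, memory 15≥8, vCPUs 12≥10 — dominates D1.
D5: network 21≥15, memory 31≥8, vCPUs 25≥10 — dominates D1.
D6: network 17≥15, memory 162≥8, vCPUs 32≥10 — dominates D1.
Others (D2, D4) are each worse than D1 on at least one objective.

D3, D5, D6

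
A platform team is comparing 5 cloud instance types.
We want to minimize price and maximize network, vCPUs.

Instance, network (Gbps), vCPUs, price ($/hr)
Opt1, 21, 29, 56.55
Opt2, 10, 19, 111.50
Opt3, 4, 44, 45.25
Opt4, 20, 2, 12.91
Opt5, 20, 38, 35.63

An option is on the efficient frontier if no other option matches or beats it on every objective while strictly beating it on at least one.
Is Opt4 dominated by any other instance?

Opt1: worse on price (56.55 vs 12.91).
Opt2: worse on network (10 vs 20).
Opt3: worse on network (4 vs 20).
Opt5: worse on price (35.63 vs 12.91).
No option is at least as good as Opt4 on every objective and strictly better on one.

No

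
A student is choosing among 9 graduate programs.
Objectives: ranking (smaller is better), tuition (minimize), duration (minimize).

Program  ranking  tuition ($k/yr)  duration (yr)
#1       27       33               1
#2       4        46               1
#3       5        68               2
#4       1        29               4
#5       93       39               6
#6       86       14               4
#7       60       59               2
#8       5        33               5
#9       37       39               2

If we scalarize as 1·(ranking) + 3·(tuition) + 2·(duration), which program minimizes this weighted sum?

#4

#1: 1·27 + 3·33 + 2·1 = 128
#2: 1·4 + 3·46 + 2·1 = 144
#3: 1·5 + 3·68 + 2·2 = 213
#4: 1·1 + 3·29 + 2·4 = 96
#5: 1·93 + 3·39 + 2·6 = 222
#6: 1·86 + 3·14 + 2·4 = 136
#7: 1·60 + 3·59 + 2·2 = 241
#8: 1·5 + 3·33 + 2·5 = 114
#9: 1·37 + 3·39 + 2·2 = 158
Lowest: #4 at 96.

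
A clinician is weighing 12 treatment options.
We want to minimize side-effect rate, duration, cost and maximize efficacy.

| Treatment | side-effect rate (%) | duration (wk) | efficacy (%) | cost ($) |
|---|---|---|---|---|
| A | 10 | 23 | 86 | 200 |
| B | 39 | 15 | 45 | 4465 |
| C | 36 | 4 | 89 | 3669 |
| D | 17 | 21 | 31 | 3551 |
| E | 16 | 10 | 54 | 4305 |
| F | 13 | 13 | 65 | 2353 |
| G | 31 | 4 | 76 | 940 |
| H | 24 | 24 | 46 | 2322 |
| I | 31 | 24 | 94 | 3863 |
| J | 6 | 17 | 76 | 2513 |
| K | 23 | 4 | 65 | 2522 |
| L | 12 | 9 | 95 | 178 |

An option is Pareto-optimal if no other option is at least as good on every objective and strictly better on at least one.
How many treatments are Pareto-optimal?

6

A: not dominated.
B: dominated by C (side-effect rate 36≤39, duration 4≤15, efficacy 89≥45, cost 3669≤4465).
C: not dominated.
D: dominated by F (side-effect rate 13≤17, duration 13≤21, efficacy 65≥31, cost 2353≤3551).
E: dominated by L (side-effect rate 12≤16, duration 9≤10, efficacy 95≥54, cost 178≤4305).
F: dominated by L (side-effect rate 12≤13, duration 9≤13, efficacy 95≥65, cost 178≤2353).
G: not dominated.
H: dominated by A (side-effect rate 10≤24, duration 23≤24, efficacy 86≥46, cost 200≤2322).
I: dominated by L (side-effect rate 12≤31, duration 9≤24, efficacy 95≥94, cost 178≤3863).
J: not dominated (best side-effect rate).
K: not dominated.
L: not dominated (best efficacy).
Pareto-optimal: A, C, G, J, K, L → 6.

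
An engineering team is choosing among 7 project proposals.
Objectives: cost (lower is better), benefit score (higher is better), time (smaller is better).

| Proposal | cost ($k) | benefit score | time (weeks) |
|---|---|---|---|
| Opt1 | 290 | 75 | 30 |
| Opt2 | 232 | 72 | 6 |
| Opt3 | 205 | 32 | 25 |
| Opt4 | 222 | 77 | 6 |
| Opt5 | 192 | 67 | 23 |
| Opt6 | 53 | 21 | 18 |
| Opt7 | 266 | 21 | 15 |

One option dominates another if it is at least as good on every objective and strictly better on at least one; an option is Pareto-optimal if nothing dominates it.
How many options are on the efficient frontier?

3

Opt1: dominated by Opt4 (cost 222≤290, benefit score 77≥75, time 6≤30).
Opt2: dominated by Opt4 (cost 222≤232, benefit score 77≥72, time 6≤6).
Opt3: dominated by Opt5 (cost 192≤205, benefit score 67≥32, time 23≤25).
Opt4: not dominated (best benefit score).
Opt5: not dominated.
Opt6: not dominated (best cost).
Opt7: dominated by Opt2 (cost 232≤266, benefit score 72≥21, time 6≤15).
Pareto-optimal: Opt4, Opt5, Opt6 → 3.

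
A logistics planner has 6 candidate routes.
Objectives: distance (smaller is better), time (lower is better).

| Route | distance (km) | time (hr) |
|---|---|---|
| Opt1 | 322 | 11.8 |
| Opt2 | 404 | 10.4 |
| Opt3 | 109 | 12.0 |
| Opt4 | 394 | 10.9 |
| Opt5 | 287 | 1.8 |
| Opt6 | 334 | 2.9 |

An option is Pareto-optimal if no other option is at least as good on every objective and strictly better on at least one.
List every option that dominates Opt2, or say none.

Opt5, Opt6

Opt5: distance 287≤404, time 1.8≤10.4 — dominates Opt2.
Opt6: distance 334≤404, time 2.9≤10.4 — dominates Opt2.
Others (Opt1, Opt3, Opt4) are each worse than Opt2 on at least one objective.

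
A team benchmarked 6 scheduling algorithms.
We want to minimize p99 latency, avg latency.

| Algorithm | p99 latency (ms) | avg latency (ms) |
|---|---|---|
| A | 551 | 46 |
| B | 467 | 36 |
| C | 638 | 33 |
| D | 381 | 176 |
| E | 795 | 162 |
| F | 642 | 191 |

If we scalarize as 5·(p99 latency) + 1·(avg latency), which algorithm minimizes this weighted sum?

D

A: 5·551 + 1·46 = 2801
B: 5·467 + 1·36 = 2371
C: 5·638 + 1·33 = 3223
D: 5·381 + 1·176 = 2081
E: 5·795 + 1·162 = 4137
F: 5·642 + 1·191 = 3401
Lowest: D at 2081.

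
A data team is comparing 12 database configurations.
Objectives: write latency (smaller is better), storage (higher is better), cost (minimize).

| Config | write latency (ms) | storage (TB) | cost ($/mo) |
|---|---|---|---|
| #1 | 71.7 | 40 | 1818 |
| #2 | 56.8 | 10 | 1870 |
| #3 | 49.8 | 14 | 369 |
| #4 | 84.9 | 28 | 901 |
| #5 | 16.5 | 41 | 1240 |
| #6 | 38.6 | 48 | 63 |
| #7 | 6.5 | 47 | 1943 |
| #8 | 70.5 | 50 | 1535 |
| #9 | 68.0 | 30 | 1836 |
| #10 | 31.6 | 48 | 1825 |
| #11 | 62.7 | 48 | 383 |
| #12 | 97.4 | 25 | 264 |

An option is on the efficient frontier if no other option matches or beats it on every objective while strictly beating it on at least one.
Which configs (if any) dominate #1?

#5, #6, #8, #11

#5: write latency 16.5≤71.7, storage 41≥40, cost 1240≤1818 — dominates #1.
#6: write latency 38.6≤71.7, storage 48≥40, cost 63≤1818 — dominates #1.
#8: write latency 70.5≤71.7, storage 50≥40, cost 1535≤1818 — dominates #1.
#11: write latency 62.7≤71.7, storage 48≥40, cost 383≤1818 — dominates #1.
Others (#2, #3, #4, #7, #9, #10, #12) are each worse than #1 on at least one objective.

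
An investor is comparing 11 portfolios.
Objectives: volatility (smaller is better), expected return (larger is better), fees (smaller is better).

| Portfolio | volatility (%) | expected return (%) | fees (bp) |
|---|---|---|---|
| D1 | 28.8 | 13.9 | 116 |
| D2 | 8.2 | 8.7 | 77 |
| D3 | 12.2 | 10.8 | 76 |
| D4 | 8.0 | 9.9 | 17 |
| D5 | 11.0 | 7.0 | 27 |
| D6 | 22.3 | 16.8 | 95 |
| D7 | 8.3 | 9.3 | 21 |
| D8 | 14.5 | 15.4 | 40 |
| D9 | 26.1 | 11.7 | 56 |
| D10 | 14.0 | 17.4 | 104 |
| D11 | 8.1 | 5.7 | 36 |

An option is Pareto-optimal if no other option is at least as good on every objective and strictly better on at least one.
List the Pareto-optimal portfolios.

D1: dominated by D6 (volatility 22.3≤28.8, expected return 16.8≥13.9, fees 95≤116).
D2: dominated by D4 (volatility 8.0≤8.2, expected return 9.9≥8.7, fees 17≤77).
D3: not dominated.
D4: not dominated (best volatility).
D5: dominated by D4 (volatility 8.0≤11.0, expected return 9.9≥7.0, fees 17≤27).
D6: not dominated.
D7: dominated by D4 (volatility 8.0≤8.3, expected return 9.9≥9.3, fees 17≤21).
D8: not dominated.
D9: dominated by D8 (volatility 14.5≤26.1, expected return 15.4≥11.7, fees 40≤56).
D10: not dominated (best expected return).
D11: dominated by D4 (volatility 8.0≤8.1, expected return 9.9≥5.7, fees 17≤36).

D3, D4, D6, D8, D10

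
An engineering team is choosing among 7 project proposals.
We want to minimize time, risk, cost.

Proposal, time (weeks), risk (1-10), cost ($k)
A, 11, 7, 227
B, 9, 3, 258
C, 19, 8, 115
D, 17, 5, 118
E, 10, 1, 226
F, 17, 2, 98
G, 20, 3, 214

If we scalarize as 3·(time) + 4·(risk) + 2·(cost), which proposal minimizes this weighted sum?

F

A: 3·11 + 4·7 + 2·227 = 515
B: 3·9 + 4·3 + 2·258 = 555
C: 3·19 + 4·8 + 2·115 = 319
D: 3·17 + 4·5 + 2·118 = 307
E: 3·10 + 4·1 + 2·226 = 486
F: 3·17 + 4·2 + 2·98 = 255
G: 3·20 + 4·3 + 2·214 = 500
Lowest: F at 255.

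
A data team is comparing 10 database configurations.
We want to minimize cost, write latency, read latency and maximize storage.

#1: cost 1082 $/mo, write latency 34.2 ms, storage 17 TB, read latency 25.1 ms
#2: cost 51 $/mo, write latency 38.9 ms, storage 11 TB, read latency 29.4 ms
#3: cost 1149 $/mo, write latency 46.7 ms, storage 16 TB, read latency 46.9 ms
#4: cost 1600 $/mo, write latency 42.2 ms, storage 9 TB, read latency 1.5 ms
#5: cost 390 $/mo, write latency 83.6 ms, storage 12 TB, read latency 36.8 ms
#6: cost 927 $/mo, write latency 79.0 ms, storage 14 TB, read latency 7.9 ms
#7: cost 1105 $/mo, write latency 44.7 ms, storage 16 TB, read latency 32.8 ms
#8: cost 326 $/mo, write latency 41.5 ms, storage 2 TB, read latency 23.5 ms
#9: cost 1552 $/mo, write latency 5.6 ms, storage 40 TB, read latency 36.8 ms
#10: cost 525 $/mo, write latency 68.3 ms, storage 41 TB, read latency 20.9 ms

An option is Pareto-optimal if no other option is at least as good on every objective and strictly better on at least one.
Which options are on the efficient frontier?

#1, #2, #4, #5, #6, #8, #9, #10

#1: not dominated.
#2: not dominated (best cost).
#3: dominated by #1 (cost 1082≤1149, write latency 34.2≤46.7, storage 17≥16, read latency 25.1≤46.9).
#4: not dominated (best read latency).
#5: not dominated.
#6: not dominated.
#7: dominated by #1 (cost 1082≤1105, write latency 34.2≤44.7, storage 17≥16, read latency 25.1≤32.8).
#8: not dominated.
#9: not dominated (best write latency).
#10: not dominated (best storage).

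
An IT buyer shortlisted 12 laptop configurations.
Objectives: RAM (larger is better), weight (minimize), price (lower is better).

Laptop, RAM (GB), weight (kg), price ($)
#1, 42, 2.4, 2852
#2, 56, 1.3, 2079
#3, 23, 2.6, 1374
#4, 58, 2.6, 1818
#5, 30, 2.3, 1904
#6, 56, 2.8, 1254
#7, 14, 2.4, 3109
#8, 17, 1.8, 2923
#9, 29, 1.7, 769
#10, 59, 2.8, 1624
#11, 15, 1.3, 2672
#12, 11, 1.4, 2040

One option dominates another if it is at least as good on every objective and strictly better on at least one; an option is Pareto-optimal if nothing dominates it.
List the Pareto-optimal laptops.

#2, #4, #5, #6, #9, #10, #12

#1: dominated by #2 (RAM 56≥42, weight 1.3≤2.4, price 2079≤2852).
#2: not dominated.
#3: dominated by #9 (RAM 29≥23, weight 1.7≤2.6, price 769≤1374).
#4: not dominated.
#5: not dominated.
#6: not dominated.
#7: dominated by #1 (RAM 42≥14, weight 2.4≤2.4, price 2852≤3109).
#8: dominated by #2 (RAM 56≥17, weight 1.3≤1.8, price 2079≤2923).
#9: not dominated (best price).
#10: not dominated (best RAM).
#11: dominated by #2 (RAM 56≥15, weight 1.3≤1.3, price 2079≤2672).
#12: not dominated.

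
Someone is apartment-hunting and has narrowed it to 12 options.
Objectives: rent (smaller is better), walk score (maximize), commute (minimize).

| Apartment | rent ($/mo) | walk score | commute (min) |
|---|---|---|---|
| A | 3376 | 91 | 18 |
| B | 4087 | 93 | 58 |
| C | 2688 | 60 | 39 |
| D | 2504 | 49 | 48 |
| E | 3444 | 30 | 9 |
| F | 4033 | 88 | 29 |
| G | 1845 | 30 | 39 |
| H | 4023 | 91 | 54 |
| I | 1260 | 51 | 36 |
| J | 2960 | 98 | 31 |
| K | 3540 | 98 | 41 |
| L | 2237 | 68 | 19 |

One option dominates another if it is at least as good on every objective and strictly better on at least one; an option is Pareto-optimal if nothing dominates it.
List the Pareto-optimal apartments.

A: not dominated.
B: dominated by J (rent 2960≤4087, walk score 98≥93, commute 31≤58).
C: dominated by L (rent 2237≤2688, walk score 68≥60, commute 19≤39).
D: dominated by I (rent 1260≤2504, walk score 51≥49, commute 36≤48).
E: not dominated (best commute).
F: dominated by A (rent 3376≤4033, walk score 91≥88, commute 18≤29).
G: dominated by I (rent 1260≤1845, walk score 51≥30, commute 36≤39).
H: dominated by A (rent 3376≤4023, walk score 91≥91, commute 18≤54).
I: not dominated (best rent).
J: not dominated.
K: dominated by J (rent 2960≤3540, walk score 98≥98, commute 31≤41).
L: not dominated.

A, E, I, J, L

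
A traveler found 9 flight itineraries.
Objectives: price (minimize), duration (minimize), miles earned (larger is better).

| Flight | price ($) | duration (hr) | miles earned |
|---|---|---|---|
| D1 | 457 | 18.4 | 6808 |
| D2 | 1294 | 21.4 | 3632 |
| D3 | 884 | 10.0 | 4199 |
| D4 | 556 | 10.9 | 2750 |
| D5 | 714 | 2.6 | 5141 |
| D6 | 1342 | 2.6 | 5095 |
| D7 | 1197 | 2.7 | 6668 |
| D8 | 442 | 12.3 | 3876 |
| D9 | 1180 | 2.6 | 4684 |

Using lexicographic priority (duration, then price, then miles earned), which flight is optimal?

First minimize duration: best is 2.6, kept {D5, D6, D9}.
Then minimize price: best is 714, kept {D5}.

D5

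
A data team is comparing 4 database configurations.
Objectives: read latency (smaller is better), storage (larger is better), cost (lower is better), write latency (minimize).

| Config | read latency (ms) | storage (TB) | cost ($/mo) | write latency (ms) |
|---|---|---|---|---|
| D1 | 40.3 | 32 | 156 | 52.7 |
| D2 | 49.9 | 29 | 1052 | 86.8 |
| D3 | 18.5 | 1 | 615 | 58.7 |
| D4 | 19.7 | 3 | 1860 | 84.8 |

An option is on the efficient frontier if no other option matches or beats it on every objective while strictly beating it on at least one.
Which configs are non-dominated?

D1, D3, D4

D1: not dominated (best storage).
D2: dominated by D1 (read latency 40.3≤49.9, storage 32≥29, cost 156≤1052, write latency 52.7≤86.8).
D3: not dominated (best read latency).
D4: not dominated.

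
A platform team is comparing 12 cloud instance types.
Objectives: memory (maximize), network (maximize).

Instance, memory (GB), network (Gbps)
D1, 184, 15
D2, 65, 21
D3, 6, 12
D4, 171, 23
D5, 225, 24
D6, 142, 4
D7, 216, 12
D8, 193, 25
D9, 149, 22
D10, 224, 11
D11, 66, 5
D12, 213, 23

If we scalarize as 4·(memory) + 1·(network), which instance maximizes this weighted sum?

D1: 4·184 + 1·15 = 751
D2: 4·65 + 1·21 = 281
D3: 4·6 + 1·12 = 36
D4: 4·171 + 1·23 = 707
D5: 4·225 + 1·24 = 924
D6: 4·142 + 1·4 = 572
D7: 4·216 + 1·12 = 876
D8: 4·193 + 1·25 = 797
D9: 4·149 + 1·22 = 618
D10: 4·224 + 1·11 = 907
D11: 4·66 + 1·5 = 269
D12: 4·213 + 1·23 = 875
Highest: D5 at 924.

D5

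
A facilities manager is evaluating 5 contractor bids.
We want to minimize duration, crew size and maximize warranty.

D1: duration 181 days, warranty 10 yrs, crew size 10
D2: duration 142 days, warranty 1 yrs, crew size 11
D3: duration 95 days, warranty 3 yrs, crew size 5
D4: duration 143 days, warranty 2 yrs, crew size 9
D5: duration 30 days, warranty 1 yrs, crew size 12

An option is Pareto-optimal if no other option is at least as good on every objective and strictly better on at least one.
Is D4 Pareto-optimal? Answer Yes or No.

No

D3 vs D4: duration 95≤143, warranty 3≥2, crew size 5≤9 — D3 is at least as good on every objective and strictly better on at least one, so D3 dominates D4.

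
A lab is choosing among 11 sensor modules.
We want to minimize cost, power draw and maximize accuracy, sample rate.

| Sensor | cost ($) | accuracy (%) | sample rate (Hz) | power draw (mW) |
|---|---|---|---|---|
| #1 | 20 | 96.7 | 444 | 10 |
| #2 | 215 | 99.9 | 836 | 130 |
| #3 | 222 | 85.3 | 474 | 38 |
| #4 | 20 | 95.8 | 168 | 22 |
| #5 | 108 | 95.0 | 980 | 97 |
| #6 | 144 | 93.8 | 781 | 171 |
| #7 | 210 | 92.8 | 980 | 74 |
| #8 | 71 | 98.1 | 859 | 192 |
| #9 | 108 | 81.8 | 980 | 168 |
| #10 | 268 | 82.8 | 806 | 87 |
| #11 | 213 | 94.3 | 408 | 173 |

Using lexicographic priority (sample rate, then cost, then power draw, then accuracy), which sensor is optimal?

#5

First maximize sample rate: best is 980, kept {#5, #7, #9}.
Then minimize cost: best is 108, kept {#5, #9}.
Then minimize power draw: best is 97, kept {#5}.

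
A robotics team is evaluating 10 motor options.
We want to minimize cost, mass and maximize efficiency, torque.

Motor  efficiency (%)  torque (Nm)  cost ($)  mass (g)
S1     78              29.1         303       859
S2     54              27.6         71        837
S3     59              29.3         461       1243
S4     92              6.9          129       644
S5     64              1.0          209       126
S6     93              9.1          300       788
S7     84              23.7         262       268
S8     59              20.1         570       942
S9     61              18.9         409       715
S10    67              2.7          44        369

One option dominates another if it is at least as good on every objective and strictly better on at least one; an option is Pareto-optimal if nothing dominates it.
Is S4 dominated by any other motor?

S1: worse on efficiency (78 vs 92).
S2: worse on efficiency (54 vs 92).
S3: worse on efficiency (59 vs 92).
S5: worse on efficiency (64 vs 92).
S6: worse on cost (300 vs 129).
S7: worse on efficiency (84 vs 92).
S8: worse on efficiency (59 vs 92).
S9: worse on efficiency (61 vs 92).
S10: worse on efficiency (67 vs 92).
No option is at least as good as S4 on every objective and strictly better on one.

No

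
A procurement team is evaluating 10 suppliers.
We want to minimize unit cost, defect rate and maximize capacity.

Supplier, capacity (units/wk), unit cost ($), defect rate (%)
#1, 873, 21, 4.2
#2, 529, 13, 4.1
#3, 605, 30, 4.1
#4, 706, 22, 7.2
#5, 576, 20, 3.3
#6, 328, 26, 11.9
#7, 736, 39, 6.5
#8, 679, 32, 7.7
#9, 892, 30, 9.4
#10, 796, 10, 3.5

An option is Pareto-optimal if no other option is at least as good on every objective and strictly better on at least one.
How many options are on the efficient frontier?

4

#1: not dominated.
#2: dominated by #10 (capacity 796≥529, unit cost 10≤13, defect rate 3.5≤4.1).
#3: dominated by #10 (capacity 796≥605, unit cost 10≤30, defect rate 3.5≤4.1).
#4: dominated by #1 (capacity 873≥706, unit cost 21≤22, defect rate 4.2≤7.2).
#5: not dominated (best defect rate).
#6: dominated by #1 (capacity 873≥328, unit cost 21≤26, defect rate 4.2≤11.9).
#7: dominated by #1 (capacity 873≥736, unit cost 21≤39, defect rate 4.2≤6.5).
#8: dominated by #1 (capacity 873≥679, unit cost 21≤32, defect rate 4.2≤7.7).
#9: not dominated (best capacity).
#10: not dominated (best unit cost).
Pareto-optimal: #1, #5, #9, #10 → 4.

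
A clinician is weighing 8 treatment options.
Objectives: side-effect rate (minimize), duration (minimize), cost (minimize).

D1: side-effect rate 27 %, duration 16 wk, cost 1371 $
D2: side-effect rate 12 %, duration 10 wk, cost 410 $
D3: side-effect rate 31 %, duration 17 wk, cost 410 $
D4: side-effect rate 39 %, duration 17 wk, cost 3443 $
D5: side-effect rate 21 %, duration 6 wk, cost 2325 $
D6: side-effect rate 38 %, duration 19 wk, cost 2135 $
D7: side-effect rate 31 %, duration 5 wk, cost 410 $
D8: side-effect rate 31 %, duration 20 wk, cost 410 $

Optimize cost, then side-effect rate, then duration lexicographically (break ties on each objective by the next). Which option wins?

D2

First minimize cost: best is 410, kept {D2, D3, D7, D8}.
Then minimize side-effect rate: best is 12, kept {D2}.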